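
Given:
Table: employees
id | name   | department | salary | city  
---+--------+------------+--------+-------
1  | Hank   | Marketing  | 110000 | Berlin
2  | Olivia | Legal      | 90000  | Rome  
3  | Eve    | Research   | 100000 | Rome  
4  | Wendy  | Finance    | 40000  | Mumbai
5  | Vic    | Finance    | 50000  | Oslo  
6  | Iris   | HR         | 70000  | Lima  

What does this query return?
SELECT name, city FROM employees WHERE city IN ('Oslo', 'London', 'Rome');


Filtering: city IN ('Oslo', 'London', 'Rome')
Matching: 3 rows

3 rows:
Olivia, Rome
Eve, Rome
Vic, Oslo


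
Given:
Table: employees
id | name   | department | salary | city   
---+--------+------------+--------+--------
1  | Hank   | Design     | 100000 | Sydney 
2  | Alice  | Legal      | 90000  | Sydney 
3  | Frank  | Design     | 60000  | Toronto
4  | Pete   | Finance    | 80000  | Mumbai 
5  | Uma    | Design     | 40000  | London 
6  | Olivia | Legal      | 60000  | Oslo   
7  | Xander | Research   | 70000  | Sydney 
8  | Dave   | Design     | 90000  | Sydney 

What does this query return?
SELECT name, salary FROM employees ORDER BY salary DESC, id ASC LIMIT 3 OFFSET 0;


Sort by salary DESC (id ASC tiebreak), then skip 0 and take 3
Rows 1 through 3

3 rows:
Hank, 100000
Alice, 90000
Dave, 90000


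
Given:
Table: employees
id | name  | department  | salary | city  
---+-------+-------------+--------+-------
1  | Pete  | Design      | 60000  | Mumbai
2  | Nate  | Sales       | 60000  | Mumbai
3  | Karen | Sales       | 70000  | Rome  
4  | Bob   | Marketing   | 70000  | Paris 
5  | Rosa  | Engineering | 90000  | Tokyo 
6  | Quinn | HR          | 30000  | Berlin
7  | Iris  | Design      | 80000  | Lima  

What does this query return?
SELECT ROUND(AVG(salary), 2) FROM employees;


SUM(salary) = 460000
COUNT = 7
ROUND(AVG, 2) = ROUND(460000 / 7, 2) = 65714.29

65714.29


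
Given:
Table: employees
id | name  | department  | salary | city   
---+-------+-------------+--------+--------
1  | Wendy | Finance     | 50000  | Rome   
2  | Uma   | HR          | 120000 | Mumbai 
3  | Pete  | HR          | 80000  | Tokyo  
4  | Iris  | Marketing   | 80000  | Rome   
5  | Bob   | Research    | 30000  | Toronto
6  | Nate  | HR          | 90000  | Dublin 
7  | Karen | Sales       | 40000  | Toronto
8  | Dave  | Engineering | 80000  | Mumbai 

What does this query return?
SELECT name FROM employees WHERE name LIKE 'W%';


LIKE 'W%' matches names starting with 'W'
Matching: 1

1 rows:
Wendy


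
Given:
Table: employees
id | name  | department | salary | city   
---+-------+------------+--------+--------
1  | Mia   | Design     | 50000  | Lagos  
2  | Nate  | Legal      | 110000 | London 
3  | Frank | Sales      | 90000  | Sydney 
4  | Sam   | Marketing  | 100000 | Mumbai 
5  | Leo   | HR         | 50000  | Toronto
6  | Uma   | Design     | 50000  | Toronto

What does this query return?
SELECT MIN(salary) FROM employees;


Salaries: 50000, 110000, 90000, 100000, 50000, 50000
MIN = 50000

50000


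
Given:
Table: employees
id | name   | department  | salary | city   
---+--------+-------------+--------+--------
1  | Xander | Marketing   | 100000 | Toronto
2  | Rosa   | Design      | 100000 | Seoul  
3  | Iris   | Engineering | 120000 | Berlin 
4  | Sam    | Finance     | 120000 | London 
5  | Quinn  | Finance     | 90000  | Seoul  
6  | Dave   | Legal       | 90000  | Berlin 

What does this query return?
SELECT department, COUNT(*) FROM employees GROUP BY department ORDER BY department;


Assigning each row to its department group:
  Xander -> Marketing
  Rosa -> Design
  Iris -> Engineering
  Sam -> Finance
  Quinn -> Finance
  Dave -> Legal


5 groups:
Design, 1
Engineering, 1
Finance, 2
Legal, 1
Marketing, 1


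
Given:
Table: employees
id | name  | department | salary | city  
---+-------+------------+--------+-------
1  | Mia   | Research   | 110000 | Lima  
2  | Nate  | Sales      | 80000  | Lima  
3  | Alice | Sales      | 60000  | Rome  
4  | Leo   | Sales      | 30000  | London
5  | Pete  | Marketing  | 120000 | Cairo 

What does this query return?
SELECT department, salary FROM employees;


Projecting columns: department, salary

5 rows:
Research, 110000
Sales, 80000
Sales, 60000
Sales, 30000
Marketing, 120000


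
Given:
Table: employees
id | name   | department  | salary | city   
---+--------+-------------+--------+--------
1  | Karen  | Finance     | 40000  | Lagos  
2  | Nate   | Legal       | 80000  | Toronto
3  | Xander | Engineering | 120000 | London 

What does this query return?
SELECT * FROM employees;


SELECT * returns all 3 rows with all columns

3 rows:
1, Karen, Finance, 40000, Lagos
2, Nate, Legal, 80000, Toronto
3, Xander, Engineering, 120000, London


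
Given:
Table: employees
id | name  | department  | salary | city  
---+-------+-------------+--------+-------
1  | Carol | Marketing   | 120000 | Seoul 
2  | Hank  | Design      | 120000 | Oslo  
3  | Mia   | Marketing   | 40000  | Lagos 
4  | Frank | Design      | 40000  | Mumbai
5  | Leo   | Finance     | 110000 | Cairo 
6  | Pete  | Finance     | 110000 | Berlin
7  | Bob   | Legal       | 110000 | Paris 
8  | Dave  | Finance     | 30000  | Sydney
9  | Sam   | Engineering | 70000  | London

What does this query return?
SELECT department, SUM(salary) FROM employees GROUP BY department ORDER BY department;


Summing salary within each department:
  Design: 120000 + 40000 = 160000
  Engineering: 70000 = 70000
  Finance: 110000 + 110000 + 30000 = 250000
  Legal: 110000 = 110000
  Marketing: 120000 + 40000 = 160000


5 groups:
Design, 160000
Engineering, 70000
Finance, 250000
Legal, 110000
Marketing, 160000


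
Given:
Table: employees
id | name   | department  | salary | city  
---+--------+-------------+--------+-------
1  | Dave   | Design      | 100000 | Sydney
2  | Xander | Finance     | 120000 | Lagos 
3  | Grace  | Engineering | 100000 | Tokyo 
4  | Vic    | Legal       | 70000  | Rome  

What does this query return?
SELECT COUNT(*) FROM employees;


COUNT(*) counts all rows

4


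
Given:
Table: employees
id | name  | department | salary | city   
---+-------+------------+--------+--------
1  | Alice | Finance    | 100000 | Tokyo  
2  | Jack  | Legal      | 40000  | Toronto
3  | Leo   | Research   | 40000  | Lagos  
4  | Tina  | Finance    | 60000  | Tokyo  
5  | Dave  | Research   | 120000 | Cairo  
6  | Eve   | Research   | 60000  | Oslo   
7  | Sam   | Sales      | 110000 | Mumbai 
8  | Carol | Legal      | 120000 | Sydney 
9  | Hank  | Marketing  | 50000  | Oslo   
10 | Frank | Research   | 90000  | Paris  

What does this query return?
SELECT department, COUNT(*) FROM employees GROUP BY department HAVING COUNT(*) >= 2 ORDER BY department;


Groups with count >= 2:
  Finance: 2 -> PASS
  Legal: 2 -> PASS
  Research: 4 -> PASS
  Marketing: 1 -> filtered out
  Sales: 1 -> filtered out


3 groups:
Finance, 2
Legal, 2
Research, 4


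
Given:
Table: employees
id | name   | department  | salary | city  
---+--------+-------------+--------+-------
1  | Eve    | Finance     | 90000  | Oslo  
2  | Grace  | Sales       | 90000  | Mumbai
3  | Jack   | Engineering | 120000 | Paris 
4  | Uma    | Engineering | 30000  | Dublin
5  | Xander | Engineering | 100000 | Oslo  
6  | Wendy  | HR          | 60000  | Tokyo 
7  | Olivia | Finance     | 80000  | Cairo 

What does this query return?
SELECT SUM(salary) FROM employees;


SUM(salary) = 90000 + 90000 + 120000 + 30000 + 100000 + 60000 + 80000 = 570000

570000


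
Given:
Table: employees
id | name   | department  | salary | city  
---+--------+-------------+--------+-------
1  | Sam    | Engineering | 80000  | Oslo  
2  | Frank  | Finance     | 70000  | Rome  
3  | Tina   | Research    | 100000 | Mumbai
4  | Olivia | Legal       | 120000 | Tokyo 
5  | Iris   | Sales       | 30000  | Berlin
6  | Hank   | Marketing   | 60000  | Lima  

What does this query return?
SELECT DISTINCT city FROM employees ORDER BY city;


All 'city' values (row order): Oslo, Rome, Mumbai, Tokyo, Berlin, Lima
Removing duplicates leaves 6 unique value(s).

6 values:
Berlin
Lima
Mumbai
Oslo
Rome
Tokyo


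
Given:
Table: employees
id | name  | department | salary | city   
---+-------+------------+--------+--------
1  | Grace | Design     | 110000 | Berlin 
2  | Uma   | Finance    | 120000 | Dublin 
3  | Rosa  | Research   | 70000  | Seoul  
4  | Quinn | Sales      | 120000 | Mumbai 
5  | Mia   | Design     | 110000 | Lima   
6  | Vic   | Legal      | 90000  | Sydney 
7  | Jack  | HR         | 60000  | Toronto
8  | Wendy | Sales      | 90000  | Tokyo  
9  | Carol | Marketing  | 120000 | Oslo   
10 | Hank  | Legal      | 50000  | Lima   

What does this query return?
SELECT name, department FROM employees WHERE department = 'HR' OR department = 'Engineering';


Filtering: department = 'HR' OR 'Engineering'
Matching: 1 rows

1 rows:
Jack, HR


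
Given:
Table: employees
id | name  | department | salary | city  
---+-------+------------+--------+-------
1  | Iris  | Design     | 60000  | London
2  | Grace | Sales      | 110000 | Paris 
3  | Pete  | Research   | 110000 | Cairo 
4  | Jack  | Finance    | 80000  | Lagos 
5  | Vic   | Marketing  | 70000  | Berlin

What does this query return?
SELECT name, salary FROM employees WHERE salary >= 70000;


Filtering: salary >= 70000
Matching: 4 rows

4 rows:
Grace, 110000
Pete, 110000
Jack, 80000
Vic, 70000


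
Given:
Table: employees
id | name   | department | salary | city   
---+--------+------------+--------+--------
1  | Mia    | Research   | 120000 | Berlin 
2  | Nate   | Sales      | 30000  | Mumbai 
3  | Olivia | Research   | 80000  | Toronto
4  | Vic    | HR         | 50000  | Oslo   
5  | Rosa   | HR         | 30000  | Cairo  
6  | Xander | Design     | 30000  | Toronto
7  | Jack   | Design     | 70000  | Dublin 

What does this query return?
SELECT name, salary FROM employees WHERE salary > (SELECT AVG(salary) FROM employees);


Subquery: AVG(salary) = 58571.43
Filtering: salary > 58571.43
  Mia (120000) -> MATCH
  Olivia (80000) -> MATCH
  Jack (70000) -> MATCH


3 rows:
Mia, 120000
Olivia, 80000
Jack, 70000


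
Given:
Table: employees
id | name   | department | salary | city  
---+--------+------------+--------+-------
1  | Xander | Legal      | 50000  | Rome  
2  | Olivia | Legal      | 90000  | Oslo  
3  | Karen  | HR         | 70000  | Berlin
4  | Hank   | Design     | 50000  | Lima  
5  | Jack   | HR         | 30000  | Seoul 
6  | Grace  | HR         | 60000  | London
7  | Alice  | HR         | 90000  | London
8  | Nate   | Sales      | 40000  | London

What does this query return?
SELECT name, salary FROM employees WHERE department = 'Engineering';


Filtering: department = 'Engineering'
Matching rows: 0

Empty result set (0 rows)


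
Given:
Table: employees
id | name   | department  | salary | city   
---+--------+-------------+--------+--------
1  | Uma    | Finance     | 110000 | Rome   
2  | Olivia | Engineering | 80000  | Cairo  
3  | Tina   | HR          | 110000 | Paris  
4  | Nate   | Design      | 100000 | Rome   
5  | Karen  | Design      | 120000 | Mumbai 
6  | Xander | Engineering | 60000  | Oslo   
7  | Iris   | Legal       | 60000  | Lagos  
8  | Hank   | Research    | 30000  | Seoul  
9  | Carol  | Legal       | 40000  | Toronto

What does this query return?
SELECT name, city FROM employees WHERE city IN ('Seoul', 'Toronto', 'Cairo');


Filtering: city IN ('Seoul', 'Toronto', 'Cairo')
Matching: 3 rows

3 rows:
Olivia, Cairo
Hank, Seoul
Carol, Toronto


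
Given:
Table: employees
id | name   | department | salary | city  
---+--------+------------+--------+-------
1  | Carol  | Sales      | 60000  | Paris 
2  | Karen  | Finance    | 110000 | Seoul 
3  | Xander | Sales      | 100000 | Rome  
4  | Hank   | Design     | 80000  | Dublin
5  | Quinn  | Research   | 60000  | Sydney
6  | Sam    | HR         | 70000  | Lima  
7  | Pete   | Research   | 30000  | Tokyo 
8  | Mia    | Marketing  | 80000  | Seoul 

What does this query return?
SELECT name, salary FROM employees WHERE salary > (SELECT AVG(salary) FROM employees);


Subquery: AVG(salary) = 73750.0
Filtering: salary > 73750.0
  Karen (110000) -> MATCH
  Xander (100000) -> MATCH
  Hank (80000) -> MATCH
  Mia (80000) -> MATCH


4 rows:
Karen, 110000
Xander, 100000
Hank, 80000
Mia, 80000


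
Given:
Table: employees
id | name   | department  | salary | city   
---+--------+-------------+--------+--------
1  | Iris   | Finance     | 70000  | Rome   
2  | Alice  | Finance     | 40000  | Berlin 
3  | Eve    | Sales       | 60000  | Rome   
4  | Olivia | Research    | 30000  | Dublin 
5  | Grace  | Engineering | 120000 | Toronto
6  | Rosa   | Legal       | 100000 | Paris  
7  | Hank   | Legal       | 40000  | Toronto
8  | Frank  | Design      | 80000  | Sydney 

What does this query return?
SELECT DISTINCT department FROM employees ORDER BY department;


All 'department' values (row order): Finance, Finance, Sales, Research, Engineering, Legal, Legal, Design
Removing duplicates leaves 6 unique value(s).

6 values:
Design
Engineering
Finance
Legal
Research
Sales


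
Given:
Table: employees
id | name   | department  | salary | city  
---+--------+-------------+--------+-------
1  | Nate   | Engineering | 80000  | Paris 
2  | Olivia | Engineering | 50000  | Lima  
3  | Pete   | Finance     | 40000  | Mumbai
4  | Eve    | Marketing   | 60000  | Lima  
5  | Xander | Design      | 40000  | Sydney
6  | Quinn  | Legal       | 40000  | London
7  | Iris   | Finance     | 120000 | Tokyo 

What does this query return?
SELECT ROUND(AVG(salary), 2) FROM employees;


SUM(salary) = 430000
COUNT = 7
ROUND(AVG, 2) = ROUND(430000 / 7, 2) = 61428.57

61428.57


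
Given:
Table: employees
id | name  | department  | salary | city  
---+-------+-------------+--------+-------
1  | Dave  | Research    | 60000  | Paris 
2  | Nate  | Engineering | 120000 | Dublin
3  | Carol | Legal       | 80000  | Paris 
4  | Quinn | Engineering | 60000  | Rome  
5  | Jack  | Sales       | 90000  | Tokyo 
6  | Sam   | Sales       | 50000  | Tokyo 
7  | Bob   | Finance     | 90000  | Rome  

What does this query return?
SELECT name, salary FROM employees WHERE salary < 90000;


Filtering: salary < 90000
Matching: 4 rows

4 rows:
Dave, 60000
Carol, 80000
Quinn, 60000
Sam, 50000


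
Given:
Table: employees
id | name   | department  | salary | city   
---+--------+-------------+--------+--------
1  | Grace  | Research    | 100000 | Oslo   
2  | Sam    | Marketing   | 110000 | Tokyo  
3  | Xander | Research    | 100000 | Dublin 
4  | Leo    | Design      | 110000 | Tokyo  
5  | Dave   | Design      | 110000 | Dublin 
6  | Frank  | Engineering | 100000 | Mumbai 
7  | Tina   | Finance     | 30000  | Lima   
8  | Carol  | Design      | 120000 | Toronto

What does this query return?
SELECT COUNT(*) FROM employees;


COUNT(*) counts all rows

8


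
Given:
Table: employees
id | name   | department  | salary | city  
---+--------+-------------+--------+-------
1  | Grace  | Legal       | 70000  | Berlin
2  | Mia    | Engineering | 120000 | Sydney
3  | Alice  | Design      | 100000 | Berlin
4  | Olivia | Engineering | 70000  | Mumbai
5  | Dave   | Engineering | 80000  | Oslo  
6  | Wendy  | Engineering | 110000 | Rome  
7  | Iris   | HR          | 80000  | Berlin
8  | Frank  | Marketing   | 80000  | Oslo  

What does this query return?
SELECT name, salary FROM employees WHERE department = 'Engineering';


Filtering: department = 'Engineering'
Matching rows: 4

4 rows:
Mia, 120000
Olivia, 70000
Dave, 80000
Wendy, 110000


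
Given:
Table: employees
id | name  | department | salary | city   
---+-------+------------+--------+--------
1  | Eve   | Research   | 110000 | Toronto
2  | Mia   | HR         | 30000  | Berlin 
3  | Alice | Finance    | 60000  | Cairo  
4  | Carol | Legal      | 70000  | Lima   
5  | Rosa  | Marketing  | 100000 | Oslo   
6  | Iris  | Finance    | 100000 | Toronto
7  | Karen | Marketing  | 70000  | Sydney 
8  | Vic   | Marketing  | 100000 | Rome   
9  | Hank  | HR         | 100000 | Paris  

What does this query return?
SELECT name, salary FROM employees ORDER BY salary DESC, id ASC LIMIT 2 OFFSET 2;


Sort by salary DESC (id ASC tiebreak), then skip 2 and take 2
Rows 3 through 4

2 rows:
Iris, 100000
Vic, 100000


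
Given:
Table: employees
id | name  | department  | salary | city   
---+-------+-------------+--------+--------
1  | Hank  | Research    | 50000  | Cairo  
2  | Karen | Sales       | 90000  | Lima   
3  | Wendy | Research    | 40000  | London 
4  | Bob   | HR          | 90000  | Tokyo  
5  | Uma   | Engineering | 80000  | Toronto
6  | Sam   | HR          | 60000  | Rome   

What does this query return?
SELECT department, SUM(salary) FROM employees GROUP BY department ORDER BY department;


Summing salary within each department:
  Engineering: 80000 = 80000
  HR: 90000 + 60000 = 150000
  Research: 50000 + 40000 = 90000
  Sales: 90000 = 90000


4 groups:
Engineering, 80000
HR, 150000
Research, 90000
Sales, 90000


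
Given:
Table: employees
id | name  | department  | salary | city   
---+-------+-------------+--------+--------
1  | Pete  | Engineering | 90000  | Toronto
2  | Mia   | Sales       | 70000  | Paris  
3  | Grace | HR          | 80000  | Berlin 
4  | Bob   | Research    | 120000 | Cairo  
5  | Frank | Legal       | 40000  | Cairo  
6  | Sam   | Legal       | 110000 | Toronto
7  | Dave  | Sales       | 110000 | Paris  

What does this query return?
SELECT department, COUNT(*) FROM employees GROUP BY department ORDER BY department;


Assigning each row to its department group:
  Pete -> Engineering
  Mia -> Sales
  Grace -> HR
  Bob -> Research
  Frank -> Legal
  Sam -> Legal
  Dave -> Sales


5 groups:
Engineering, 1
HR, 1
Legal, 2
Research, 1
Sales, 2


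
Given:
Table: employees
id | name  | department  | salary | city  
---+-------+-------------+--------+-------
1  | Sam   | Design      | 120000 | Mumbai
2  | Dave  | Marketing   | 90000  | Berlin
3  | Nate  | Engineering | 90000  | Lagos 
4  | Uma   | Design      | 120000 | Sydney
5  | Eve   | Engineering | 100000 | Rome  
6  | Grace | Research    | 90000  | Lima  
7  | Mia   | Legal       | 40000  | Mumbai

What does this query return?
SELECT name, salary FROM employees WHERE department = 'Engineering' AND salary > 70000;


Filtering: department = 'Engineering' AND salary > 70000
Matching: 2 rows

2 rows:
Nate, 90000
Eve, 100000


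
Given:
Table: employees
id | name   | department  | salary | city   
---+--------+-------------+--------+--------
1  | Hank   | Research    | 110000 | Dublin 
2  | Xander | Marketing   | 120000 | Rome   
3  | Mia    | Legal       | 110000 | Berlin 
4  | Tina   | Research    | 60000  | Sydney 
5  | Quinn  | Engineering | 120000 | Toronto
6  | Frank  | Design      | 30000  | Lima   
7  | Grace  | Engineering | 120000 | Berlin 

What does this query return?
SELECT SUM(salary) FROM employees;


SUM(salary) = 110000 + 120000 + 110000 + 60000 + 120000 + 30000 + 120000 = 670000

670000


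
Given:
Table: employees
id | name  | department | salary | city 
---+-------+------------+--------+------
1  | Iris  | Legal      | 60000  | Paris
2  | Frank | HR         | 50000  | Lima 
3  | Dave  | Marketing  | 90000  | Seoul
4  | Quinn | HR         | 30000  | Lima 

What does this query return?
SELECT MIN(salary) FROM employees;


Salaries: 60000, 50000, 90000, 30000
MIN = 30000

30000


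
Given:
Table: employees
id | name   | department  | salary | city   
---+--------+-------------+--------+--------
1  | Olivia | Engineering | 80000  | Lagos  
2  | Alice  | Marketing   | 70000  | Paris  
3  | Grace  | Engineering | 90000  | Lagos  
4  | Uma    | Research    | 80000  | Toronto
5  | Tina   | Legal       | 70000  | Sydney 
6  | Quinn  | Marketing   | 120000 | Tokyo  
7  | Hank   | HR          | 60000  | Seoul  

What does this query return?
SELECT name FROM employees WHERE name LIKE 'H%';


LIKE 'H%' matches names starting with 'H'
Matching: 1

1 rows:
Hank


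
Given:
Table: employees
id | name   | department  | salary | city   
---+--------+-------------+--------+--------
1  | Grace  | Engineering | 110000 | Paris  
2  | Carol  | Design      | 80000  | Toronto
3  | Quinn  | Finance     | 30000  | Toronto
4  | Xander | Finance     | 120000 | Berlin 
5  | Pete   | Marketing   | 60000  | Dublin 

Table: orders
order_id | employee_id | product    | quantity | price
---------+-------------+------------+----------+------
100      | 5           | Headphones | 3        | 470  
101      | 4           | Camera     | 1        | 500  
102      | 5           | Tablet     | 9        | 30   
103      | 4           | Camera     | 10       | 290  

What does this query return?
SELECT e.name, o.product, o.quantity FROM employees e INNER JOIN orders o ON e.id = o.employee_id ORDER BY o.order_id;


Joining employees.id = orders.employee_id:
  employee Pete (id=5) -> order Headphones
  employee Xander (id=4) -> order Camera
  employee Pete (id=5) -> order Tablet
  employee Xander (id=4) -> order Camera


4 rows:
Pete, Headphones, 3
Xander, Camera, 1
Pete, Tablet, 9
Xander, Camera, 10


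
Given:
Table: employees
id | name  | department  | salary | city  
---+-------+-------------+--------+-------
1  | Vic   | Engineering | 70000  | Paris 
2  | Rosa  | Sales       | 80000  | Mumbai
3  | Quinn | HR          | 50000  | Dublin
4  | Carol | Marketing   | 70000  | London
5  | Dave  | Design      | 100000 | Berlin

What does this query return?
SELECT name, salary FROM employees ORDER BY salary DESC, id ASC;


Sorting by salary DESC, then id ASC for ties

5 rows:
Dave, 100000
Rosa, 80000
Vic, 70000
Carol, 70000
Quinn, 50000


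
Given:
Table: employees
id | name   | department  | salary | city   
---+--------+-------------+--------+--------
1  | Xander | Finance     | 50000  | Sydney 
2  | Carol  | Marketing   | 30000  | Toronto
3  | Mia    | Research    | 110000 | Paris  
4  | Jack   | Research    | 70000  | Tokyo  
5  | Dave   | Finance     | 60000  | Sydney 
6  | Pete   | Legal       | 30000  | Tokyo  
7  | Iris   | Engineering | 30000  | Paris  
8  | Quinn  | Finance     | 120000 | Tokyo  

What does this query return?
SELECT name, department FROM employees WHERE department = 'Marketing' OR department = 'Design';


Filtering: department = 'Marketing' OR 'Design'
Matching: 1 rows

1 rows:
Carol, Marketing


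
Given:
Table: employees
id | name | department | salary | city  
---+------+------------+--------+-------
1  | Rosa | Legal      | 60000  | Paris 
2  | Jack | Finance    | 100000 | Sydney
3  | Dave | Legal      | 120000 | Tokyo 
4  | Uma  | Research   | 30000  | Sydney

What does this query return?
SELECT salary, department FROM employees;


Projecting columns: salary, department

4 rows:
60000, Legal
100000, Finance
120000, Legal
30000, Research


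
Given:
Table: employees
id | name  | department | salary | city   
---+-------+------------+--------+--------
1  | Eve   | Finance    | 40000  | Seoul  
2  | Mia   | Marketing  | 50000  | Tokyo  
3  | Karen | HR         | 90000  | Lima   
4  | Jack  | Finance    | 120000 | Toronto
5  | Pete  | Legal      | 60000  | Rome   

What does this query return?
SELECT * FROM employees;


SELECT * returns all 5 rows with all columns

5 rows:
1, Eve, Finance, 40000, Seoul
2, Mia, Marketing, 50000, Tokyo
3, Karen, HR, 90000, Lima
4, Jack, Finance, 120000, Toronto
5, Pete, Legal, 60000, Rome


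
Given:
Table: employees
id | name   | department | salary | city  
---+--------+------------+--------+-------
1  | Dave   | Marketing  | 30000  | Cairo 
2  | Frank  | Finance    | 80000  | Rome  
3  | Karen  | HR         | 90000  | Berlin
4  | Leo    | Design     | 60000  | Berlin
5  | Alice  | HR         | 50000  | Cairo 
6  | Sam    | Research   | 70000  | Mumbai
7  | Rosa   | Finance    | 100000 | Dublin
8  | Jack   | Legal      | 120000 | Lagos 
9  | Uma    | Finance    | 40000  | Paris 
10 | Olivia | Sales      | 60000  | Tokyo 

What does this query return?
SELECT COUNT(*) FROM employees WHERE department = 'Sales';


Counting rows where department = 'Sales'
  Olivia -> MATCH


1


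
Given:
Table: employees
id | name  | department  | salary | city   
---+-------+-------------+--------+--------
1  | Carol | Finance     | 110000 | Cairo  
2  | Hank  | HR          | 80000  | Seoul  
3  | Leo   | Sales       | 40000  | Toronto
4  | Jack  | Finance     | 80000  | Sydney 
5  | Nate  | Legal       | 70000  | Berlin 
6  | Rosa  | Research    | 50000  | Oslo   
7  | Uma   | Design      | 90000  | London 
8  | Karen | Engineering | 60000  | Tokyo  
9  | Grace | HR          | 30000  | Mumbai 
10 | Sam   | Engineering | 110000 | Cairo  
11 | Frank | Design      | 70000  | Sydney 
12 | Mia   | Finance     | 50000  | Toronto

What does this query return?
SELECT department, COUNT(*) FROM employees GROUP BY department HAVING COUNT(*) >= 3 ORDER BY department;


Groups with count >= 3:
  Finance: 3 -> PASS
  Design: 2 -> filtered out
  Engineering: 2 -> filtered out
  HR: 2 -> filtered out
  Legal: 1 -> filtered out
  Research: 1 -> filtered out
  Sales: 1 -> filtered out


1 groups:
Finance, 3


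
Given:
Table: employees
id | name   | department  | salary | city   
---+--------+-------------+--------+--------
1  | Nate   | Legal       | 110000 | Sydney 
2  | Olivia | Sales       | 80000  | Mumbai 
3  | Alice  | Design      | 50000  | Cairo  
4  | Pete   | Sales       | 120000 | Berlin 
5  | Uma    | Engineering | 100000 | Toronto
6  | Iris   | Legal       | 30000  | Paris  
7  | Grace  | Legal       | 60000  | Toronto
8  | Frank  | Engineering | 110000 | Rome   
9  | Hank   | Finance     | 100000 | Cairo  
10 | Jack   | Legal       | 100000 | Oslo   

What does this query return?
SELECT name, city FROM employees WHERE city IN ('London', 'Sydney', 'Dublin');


Filtering: city IN ('London', 'Sydney', 'Dublin')
Matching: 1 rows

1 rows:
Nate, Sydney


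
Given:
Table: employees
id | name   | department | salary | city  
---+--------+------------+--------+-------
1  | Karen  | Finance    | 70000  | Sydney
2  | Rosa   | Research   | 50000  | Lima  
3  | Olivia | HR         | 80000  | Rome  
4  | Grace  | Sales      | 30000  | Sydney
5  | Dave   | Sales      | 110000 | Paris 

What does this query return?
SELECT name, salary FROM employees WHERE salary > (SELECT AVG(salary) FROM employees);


Subquery: AVG(salary) = 68000.0
Filtering: salary > 68000.0
  Karen (70000) -> MATCH
  Olivia (80000) -> MATCH
  Dave (110000) -> MATCH


3 rows:
Karen, 70000
Olivia, 80000
Dave, 110000


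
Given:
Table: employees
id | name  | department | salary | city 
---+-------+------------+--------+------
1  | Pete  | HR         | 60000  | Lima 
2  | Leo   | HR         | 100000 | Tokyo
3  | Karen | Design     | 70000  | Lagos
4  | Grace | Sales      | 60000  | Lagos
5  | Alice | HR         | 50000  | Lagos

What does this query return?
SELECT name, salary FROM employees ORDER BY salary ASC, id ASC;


Sorting by salary ASC, then id ASC for ties

5 rows:
Alice, 50000
Pete, 60000
Grace, 60000
Karen, 70000
Leo, 100000


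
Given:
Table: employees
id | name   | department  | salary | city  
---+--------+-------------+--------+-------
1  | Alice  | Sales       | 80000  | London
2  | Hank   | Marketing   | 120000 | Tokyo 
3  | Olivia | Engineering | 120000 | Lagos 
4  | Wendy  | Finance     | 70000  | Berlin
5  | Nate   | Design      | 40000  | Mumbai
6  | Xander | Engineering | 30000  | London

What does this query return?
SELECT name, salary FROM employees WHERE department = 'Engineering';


Filtering: department = 'Engineering'
Matching rows: 2

2 rows:
Olivia, 120000
Xander, 30000


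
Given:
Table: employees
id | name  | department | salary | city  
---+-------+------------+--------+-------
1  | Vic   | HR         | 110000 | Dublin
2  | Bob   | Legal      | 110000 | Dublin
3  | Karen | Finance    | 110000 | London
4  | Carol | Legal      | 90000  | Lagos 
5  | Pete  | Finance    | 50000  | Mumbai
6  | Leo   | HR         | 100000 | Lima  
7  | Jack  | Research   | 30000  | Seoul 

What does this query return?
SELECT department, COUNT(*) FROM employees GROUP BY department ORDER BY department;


Assigning each row to its department group:
  Vic -> HR
  Bob -> Legal
  Karen -> Finance
  Carol -> Legal
  Pete -> Finance
  Leo -> HR
  Jack -> Research


4 groups:
Finance, 2
HR, 2
Legal, 2
Research, 1


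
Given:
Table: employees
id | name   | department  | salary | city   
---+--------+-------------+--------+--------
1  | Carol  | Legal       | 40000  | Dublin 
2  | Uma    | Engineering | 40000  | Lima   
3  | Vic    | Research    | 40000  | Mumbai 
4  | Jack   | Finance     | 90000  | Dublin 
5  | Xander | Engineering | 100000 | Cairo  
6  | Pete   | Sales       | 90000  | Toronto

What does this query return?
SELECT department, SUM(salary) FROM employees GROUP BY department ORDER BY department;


Summing salary within each department:
  Engineering: 40000 + 100000 = 140000
  Finance: 90000 = 90000
  Legal: 40000 = 40000
  Research: 40000 = 40000
  Sales: 90000 = 90000


5 groups:
Engineering, 140000
Finance, 90000
Legal, 40000
Research, 40000
Sales, 90000


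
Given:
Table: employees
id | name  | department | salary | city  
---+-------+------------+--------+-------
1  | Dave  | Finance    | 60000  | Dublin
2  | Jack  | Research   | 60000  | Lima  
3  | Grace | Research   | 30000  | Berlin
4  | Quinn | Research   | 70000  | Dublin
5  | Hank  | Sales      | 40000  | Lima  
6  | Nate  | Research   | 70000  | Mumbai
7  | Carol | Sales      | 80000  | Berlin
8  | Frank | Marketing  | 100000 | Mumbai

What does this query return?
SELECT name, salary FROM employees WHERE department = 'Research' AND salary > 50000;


Filtering: department = 'Research' AND salary > 50000
Matching: 3 rows

3 rows:
Jack, 60000
Quinn, 70000
Nate, 70000


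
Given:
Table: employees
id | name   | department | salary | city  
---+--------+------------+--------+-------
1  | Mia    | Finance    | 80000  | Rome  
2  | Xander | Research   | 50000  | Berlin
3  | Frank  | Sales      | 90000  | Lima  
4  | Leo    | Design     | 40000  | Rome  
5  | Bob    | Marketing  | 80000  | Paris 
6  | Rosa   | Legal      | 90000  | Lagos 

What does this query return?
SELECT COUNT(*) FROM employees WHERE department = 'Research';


Counting rows where department = 'Research'
  Xander -> MATCH


1


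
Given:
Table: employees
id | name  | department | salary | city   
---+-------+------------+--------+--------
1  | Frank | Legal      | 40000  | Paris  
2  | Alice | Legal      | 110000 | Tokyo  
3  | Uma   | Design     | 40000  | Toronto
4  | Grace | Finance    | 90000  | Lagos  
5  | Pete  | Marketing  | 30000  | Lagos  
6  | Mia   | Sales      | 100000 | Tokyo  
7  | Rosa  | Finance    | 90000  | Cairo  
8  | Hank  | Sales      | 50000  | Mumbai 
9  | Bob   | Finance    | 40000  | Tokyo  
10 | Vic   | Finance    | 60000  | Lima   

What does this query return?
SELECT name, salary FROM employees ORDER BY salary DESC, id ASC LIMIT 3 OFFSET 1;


Sort by salary DESC (id ASC tiebreak), then skip 1 and take 3
Rows 2 through 4

3 rows:
Mia, 100000
Grace, 90000
Rosa, 90000


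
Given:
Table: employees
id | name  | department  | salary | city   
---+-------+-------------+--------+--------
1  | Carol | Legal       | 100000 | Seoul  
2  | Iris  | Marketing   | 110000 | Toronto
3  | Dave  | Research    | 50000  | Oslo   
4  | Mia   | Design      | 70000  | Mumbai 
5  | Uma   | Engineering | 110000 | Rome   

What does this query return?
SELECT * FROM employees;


SELECT * returns all 5 rows with all columns

5 rows:
1, Carol, Legal, 100000, Seoul
2, Iris, Marketing, 110000, Toronto
3, Dave, Research, 50000, Oslo
4, Mia, Design, 70000, Mumbai
5, Uma, Engineering, 110000, Rome


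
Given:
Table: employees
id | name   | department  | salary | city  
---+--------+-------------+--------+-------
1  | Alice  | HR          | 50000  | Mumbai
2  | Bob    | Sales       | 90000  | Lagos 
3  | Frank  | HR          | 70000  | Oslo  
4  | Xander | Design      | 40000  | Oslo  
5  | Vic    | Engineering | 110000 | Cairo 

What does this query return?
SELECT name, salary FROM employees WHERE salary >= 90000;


Filtering: salary >= 90000
Matching: 2 rows

2 rows:
Bob, 90000
Vic, 110000


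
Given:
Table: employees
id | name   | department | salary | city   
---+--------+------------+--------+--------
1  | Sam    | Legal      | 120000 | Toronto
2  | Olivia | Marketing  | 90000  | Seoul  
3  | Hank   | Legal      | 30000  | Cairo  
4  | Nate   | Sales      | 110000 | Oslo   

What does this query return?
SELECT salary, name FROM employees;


Projecting columns: salary, name

4 rows:
120000, Sam
90000, Olivia
30000, Hank
110000, Nate


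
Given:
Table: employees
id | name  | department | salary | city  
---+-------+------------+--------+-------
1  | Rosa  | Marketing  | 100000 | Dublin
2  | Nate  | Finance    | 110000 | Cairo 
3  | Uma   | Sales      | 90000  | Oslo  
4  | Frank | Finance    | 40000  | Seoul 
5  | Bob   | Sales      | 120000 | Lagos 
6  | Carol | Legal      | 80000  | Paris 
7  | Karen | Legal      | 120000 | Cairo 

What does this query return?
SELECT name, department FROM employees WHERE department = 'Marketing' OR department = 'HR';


Filtering: department = 'Marketing' OR 'HR'
Matching: 1 rows

1 rows:
Rosa, Marketing


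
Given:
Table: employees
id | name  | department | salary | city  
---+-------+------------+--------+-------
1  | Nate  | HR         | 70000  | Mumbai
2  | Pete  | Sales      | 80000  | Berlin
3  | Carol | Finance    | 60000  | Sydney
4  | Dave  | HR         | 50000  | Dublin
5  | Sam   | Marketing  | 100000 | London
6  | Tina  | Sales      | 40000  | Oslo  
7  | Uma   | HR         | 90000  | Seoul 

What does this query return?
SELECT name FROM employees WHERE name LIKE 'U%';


LIKE 'U%' matches names starting with 'U'
Matching: 1

1 rows:
Uma


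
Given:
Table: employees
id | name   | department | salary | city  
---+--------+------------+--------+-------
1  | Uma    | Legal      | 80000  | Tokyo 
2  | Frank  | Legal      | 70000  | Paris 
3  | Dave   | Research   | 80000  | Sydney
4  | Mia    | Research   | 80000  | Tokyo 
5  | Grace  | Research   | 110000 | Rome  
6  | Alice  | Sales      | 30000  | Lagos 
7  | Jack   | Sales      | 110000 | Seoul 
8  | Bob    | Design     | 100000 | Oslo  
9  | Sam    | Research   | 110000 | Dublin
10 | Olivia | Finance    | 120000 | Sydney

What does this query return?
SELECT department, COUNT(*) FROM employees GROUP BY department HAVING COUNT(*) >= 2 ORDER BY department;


Groups with count >= 2:
  Legal: 2 -> PASS
  Research: 4 -> PASS
  Sales: 2 -> PASS
  Design: 1 -> filtered out
  Finance: 1 -> filtered out


3 groups:
Legal, 2
Research, 4
Sales, 2


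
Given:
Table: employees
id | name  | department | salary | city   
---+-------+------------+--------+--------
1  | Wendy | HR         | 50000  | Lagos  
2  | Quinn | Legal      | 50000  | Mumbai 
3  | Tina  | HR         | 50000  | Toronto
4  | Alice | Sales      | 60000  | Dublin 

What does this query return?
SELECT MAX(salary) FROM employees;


Salaries: 50000, 50000, 50000, 60000
MAX = 60000

60000


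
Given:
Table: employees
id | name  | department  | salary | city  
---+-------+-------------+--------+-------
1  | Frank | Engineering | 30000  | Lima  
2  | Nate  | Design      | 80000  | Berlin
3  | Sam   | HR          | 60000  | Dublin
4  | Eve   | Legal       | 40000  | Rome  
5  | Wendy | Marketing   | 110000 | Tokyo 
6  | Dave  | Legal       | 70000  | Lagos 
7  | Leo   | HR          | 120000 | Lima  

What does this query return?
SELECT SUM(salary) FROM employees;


SUM(salary) = 30000 + 80000 + 60000 + 40000 + 110000 + 70000 + 120000 = 510000

510000


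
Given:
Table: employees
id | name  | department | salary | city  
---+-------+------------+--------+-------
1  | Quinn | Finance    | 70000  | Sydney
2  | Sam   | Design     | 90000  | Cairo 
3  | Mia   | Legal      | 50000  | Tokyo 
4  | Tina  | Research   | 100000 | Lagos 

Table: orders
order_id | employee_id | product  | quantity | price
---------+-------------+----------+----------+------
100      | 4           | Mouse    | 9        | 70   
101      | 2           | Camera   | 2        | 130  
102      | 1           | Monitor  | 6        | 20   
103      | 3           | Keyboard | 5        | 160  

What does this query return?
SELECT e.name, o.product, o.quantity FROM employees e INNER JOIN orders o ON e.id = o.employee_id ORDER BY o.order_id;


Joining employees.id = orders.employee_id:
  employee Tina (id=4) -> order Mouse
  employee Sam (id=2) -> order Camera
  employee Quinn (id=1) -> order Monitor
  employee Mia (id=3) -> order Keyboard


4 rows:
Tina, Mouse, 9
Sam, Camera, 2
Quinn, Monitor, 6
Mia, Keyboard, 5


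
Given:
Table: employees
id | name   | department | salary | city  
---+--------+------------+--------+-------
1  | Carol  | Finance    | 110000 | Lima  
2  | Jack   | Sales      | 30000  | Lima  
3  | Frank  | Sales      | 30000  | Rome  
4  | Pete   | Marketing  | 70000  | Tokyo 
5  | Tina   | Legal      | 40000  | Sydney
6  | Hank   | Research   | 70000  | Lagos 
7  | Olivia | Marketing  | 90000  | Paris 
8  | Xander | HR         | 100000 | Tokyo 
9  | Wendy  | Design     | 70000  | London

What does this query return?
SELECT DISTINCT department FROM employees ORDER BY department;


All 'department' values (row order): Finance, Sales, Sales, Marketing, Legal, Research, Marketing, HR, Design
Removing duplicates leaves 7 unique value(s).

7 values:
Design
Finance
HR
Legal
Marketing
Research
Sales


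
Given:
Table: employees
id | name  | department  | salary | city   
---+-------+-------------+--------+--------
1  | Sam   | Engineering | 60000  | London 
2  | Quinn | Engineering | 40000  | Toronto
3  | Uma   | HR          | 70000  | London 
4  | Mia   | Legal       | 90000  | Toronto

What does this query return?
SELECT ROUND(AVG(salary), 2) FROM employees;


SUM(salary) = 260000
COUNT = 4
ROUND(AVG, 2) = ROUND(260000 / 4, 2) = 65000.0

65000.0


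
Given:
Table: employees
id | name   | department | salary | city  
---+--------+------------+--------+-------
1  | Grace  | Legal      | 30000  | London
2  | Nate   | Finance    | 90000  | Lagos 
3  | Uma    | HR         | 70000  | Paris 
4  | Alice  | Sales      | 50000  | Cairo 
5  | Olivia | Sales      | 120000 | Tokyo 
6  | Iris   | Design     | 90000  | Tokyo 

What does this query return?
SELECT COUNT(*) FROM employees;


COUNT(*) counts all rows

6


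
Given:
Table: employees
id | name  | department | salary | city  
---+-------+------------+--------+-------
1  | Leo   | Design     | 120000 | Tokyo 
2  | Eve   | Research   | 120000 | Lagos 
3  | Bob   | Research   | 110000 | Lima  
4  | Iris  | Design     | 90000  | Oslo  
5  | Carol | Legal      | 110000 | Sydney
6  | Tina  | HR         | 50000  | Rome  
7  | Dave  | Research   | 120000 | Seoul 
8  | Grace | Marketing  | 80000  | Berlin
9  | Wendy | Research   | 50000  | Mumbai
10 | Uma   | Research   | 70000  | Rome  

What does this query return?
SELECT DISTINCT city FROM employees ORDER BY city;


All 'city' values (row order): Tokyo, Lagos, Lima, Oslo, Sydney, Rome, Seoul, Berlin, Mumbai, Rome
Removing duplicates leaves 9 unique value(s).

9 values:
Berlin
Lagos
Lima
Mumbai
Oslo
Rome
Seoul
Sydney
Tokyo


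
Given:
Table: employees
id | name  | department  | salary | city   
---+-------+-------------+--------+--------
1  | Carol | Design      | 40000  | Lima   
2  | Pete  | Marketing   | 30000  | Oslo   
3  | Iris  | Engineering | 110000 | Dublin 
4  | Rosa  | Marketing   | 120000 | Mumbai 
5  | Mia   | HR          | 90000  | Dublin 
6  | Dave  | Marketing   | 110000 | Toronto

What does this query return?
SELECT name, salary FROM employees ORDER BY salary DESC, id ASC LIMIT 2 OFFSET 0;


Sort by salary DESC (id ASC tiebreak), then skip 0 and take 2
Rows 1 through 2

2 rows:
Rosa, 120000
Iris, 110000


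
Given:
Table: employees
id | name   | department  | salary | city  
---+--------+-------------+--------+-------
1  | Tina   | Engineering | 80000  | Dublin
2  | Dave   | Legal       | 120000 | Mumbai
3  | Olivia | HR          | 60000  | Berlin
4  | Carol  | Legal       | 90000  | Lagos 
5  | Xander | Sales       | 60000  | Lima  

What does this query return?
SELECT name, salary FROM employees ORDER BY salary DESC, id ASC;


Sorting by salary DESC, then id ASC for ties

5 rows:
Dave, 120000
Carol, 90000
Tina, 80000
Olivia, 60000
Xander, 60000
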